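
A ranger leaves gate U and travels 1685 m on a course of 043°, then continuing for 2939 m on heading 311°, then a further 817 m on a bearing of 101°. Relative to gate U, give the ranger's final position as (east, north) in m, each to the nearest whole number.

Leg 1 (043°, 1685 m): east 1685 sin 43° = 1149.17, north 1685 cos 43° = 1232.33
Leg 2 (311°, 2939 m): east 2939 sin 311° = -2218.09, north 2939 cos 311° = 1928.16
Leg 3 (101°, 817 m): east 817 sin 101° = 801.99, north 817 cos 101° = -155.89
Summing: -266.93 m east, 3004.60 m north → (-267, 3005).

(-267, 3005)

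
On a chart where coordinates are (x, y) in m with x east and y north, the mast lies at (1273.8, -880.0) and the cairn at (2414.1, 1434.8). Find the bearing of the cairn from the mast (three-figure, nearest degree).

026°

Δeast = 2414.1 − 1273.8 = 1140.30; Δnorth = 1434.8 − -880.0 = 2314.80.
Bearing = atan2(Δeast, Δnorth) mod 360° = 26.23° ≈ 026°.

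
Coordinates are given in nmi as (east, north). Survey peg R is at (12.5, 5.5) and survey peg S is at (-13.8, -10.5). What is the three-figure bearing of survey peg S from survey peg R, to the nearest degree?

Δeast = -13.8 − 12.5 = -26.30; Δnorth = -10.5 − 5.5 = -16.00.
Bearing = atan2(Δeast, Δnorth) mod 360° = 238.69° ≈ 239°.

239°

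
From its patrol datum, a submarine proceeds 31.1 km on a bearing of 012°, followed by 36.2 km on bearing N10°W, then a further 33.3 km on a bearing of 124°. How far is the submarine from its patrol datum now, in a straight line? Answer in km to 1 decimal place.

55.0 km

Leg 1 (012°, 31.1 km): east 31.1 sin 12° = 6.47, north 31.1 cos 12° = 30.42
Leg 2 (N10°W, 36.2 km): east 36.2 sin 350° = -6.29, north 36.2 cos 350° = 35.65
Leg 3 (124°, 33.3 km): east 33.3 sin 124° = 27.61, north 33.3 cos 124° = -18.62
Net: 27.79 east, 47.45 north. Distance = √((27.79)² + (47.45)²) = 54.987 km.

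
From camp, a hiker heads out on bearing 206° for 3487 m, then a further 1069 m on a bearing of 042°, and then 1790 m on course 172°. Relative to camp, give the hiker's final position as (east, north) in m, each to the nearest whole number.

Leg 1 (206°, 3487 m): east 3487 sin 206° = -1528.60, north 3487 cos 206° = -3134.09
Leg 2 (042°, 1069 m): east 1069 sin 42° = 715.30, north 1069 cos 42° = 794.42
Leg 3 (172°, 1790 m): east 1790 sin 172° = 249.12, north 1790 cos 172° = -1772.58
Summing: -564.18 m east, -4112.25 m north → (-564, -4112).

(-564, -4112)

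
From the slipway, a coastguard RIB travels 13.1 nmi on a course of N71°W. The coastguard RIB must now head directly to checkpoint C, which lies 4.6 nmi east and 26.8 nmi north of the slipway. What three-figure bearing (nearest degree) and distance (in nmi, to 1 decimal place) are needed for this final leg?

037°, 28.2 nmi

Leg 1 (N71°W, 13.1 nmi): east 13.1 sin 289° = -12.39, north 13.1 cos 289° = 4.26
Current position: (-12.39, 4.26). Target: (4.6, 26.8). Remaining: Δeast = 16.99, Δnorth = 22.54.
Bearing = atan2(16.99, 22.54) mod 360° = 37.01°; distance = √((16.99)² + (22.54)²) = 28.220 nmi.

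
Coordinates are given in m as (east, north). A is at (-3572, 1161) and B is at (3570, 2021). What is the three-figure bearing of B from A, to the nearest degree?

Δeast = 3570 − -3572 = 7142.00; Δnorth = 2021 − 1161 = 860.00.
Bearing = atan2(Δeast, Δnorth) mod 360° = 83.13° ≈ 083°.

083°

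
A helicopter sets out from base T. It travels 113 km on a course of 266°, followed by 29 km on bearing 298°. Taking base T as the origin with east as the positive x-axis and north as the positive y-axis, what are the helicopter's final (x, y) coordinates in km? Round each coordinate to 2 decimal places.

(-138.33, 5.73)

Leg 1 (266°, 113 km): east 113 sin 266° = -112.72, north 113 cos 266° = -7.88
Leg 2 (298°, 29 km): east 29 sin 298° = -25.61, north 29 cos 298° = 13.61
Summing: -138.33 km east, 5.73 km north → (-138.33, 5.73).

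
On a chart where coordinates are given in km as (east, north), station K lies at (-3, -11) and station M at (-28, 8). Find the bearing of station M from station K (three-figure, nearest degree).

Δeast = -28 − -3 = -25.00; Δnorth = 8 − -11 = 19.00.
Bearing = atan2(Δeast, Δnorth) mod 360° = 307.23° ≈ 307°.

307°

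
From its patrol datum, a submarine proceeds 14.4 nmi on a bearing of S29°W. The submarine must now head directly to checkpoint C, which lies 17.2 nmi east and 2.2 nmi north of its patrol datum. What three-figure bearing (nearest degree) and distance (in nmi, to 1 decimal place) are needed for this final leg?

Leg 1 (S29°W, 14.4 nmi): east 14.4 sin 209° = -6.98, north 14.4 cos 209° = -12.59
Current position: (-6.98, -12.59). Target: (17.2, 2.2). Remaining: Δeast = 24.18, Δnorth = 14.79.
Bearing = atan2(24.18, 14.79) mod 360° = 58.54°; distance = √((24.18)² + (14.79)²) = 28.348 nmi.

059°, 28.3 nmi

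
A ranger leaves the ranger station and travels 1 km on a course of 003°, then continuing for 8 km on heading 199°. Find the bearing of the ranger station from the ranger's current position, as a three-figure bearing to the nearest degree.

Leg 1 (003°, 1 km): east 1 sin 3° = 0.05, north 1 cos 3° = 1.00
Leg 2 (199°, 8 km): east 8 sin 199° = -2.60, north 8 cos 199° = -7.56
Net displacement: -2.55 east, -6.57 north. Direction back to start is (2.55, 6.57): bearing = atan2(2.55, 6.57) mod 360° = 21.24° ≈ 021°.

021°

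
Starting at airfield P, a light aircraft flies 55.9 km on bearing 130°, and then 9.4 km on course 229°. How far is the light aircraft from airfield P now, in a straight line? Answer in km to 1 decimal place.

55.2 km

Leg 1 (130°, 55.9 km): east 55.9 sin 130° = 42.82, north 55.9 cos 130° = -35.93
Leg 2 (229°, 9.4 km): east 9.4 sin 229° = -7.09, north 9.4 cos 229° = -6.17
Net: 35.73 east, -42.10 north. Distance = √((35.73)² + (-42.10)²) = 55.216 km.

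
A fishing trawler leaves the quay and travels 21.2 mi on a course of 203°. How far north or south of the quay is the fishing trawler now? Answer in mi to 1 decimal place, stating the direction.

19.5 mi south

Leg 1 (203°, 21.2 mi): east 21.2 sin 203° = -8.28, north 21.2 cos 203° = -19.51
Net north component: -19.51 mi.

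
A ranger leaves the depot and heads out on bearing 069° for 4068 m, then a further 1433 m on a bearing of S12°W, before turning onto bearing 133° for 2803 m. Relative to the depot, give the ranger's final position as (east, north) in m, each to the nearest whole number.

Leg 1 (069°, 4068 m): east 4068 sin 69° = 3797.81, north 4068 cos 69° = 1457.84
Leg 2 (S12°W, 1433 m): east 1433 sin 192° = -297.94, north 1433 cos 192° = -1401.69
Leg 3 (133°, 2803 m): east 2803 sin 133° = 2049.98, north 2803 cos 133° = -1911.64
Summing: 5549.85 m east, -1855.49 m north → (5550, -1855).

(5550, -1855)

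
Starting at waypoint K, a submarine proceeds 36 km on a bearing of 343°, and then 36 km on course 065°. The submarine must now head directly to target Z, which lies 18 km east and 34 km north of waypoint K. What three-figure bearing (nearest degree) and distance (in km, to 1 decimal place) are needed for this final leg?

195°, 16.2 km

Leg 1 (343°, 36 km): east 36 sin 343° = -10.53, north 36 cos 343° = 34.43
Leg 2 (065°, 36 km): east 36 sin 65° = 32.63, north 36 cos 65° = 15.21
Current position: (22.10, 49.64). Target: (18, 34). Remaining: Δeast = -4.10, Δnorth = -15.64.
Bearing = atan2(-4.10, -15.64) mod 360° = 194.69°; distance = √((-4.10)² + (-15.64)²) = 16.170 km.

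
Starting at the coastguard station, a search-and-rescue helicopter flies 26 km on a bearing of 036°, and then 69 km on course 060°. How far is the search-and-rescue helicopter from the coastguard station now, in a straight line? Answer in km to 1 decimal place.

Leg 1 (036°, 26 km): east 26 sin 36° = 15.28, north 26 cos 36° = 21.03
Leg 2 (060°, 69 km): east 69 sin 60° = 59.76, north 69 cos 60° = 34.50
Net: 75.04 east, 55.53 north. Distance = √((75.04)² + (55.53)²) = 93.353 km.

93.4 km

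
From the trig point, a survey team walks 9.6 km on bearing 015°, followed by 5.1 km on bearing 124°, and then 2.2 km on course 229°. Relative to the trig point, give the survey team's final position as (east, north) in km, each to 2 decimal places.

(5.05, 4.98)

Leg 1 (015°, 9.6 km): east 9.6 sin 15° = 2.48, north 9.6 cos 15° = 9.27
Leg 2 (124°, 5.1 km): east 5.1 sin 124° = 4.23, north 5.1 cos 124° = -2.85
Leg 3 (229°, 2.2 km): east 2.2 sin 229° = -1.66, north 2.2 cos 229° = -1.44
Summing: 5.05 km east, 4.98 km north → (5.05, 4.98).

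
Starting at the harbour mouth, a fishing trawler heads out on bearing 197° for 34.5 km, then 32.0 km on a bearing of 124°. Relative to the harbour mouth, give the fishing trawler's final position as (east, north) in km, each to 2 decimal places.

(16.44, -50.89)

Leg 1 (197°, 34.5 km): east 34.5 sin 197° = -10.09, north 34.5 cos 197° = -32.99
Leg 2 (124°, 32.0 km): east 32.0 sin 124° = 26.53, north 32.0 cos 124° = -17.89
Summing: 16.44 km east, -50.89 km north → (16.44, -50.89).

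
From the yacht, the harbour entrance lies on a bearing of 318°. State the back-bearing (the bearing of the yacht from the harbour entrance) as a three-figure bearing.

138°

Back-bearing = 318° − 180° = 138°.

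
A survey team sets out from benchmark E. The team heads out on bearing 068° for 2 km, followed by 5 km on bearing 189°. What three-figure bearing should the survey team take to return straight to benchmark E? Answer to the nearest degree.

Leg 1 (068°, 2 km): east 2 sin 68° = 1.85, north 2 cos 68° = 0.75
Leg 2 (189°, 5 km): east 5 sin 189° = -0.78, north 5 cos 189° = -4.94
Net displacement: 1.07 east, -4.19 north. Direction back to start is (-1.07, 4.19): bearing = atan2(-1.07, 4.19) mod 360° = 345.64° ≈ 346°.

346°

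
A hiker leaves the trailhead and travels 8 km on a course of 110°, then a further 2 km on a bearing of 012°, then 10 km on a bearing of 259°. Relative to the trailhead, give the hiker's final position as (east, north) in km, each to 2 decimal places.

Leg 1 (110°, 8 km): east 8 sin 110° = 7.52, north 8 cos 110° = -2.74
Leg 2 (012°, 2 km): east 2 sin 12° = 0.42, north 2 cos 12° = 1.96
Leg 3 (259°, 10 km): east 10 sin 259° = -9.82, north 10 cos 259° = -1.91
Summing: -1.88 km east, -2.69 km north → (-1.88, -2.69).

(-1.88, -2.69)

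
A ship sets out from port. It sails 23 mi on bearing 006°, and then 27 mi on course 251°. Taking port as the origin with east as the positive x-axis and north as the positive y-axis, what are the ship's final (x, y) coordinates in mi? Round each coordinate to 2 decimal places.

(-23.12, 14.08)

Leg 1 (006°, 23 mi): east 23 sin 6° = 2.40, north 23 cos 6° = 22.87
Leg 2 (251°, 27 mi): east 27 sin 251° = -25.53, north 27 cos 251° = -8.79
Summing: -23.12 mi east, 14.08 mi north → (-23.12, 14.08).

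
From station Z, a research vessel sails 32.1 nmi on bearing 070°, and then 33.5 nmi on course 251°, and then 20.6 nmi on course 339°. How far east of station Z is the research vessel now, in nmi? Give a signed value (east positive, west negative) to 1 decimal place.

-8.9 nmi

Leg 1 (070°, 32.1 nmi): east 32.1 sin 70° = 30.16, north 32.1 cos 70° = 10.98
Leg 2 (251°, 33.5 nmi): east 33.5 sin 251° = -31.67, north 33.5 cos 251° = -10.91
Leg 3 (339°, 20.6 nmi): east 20.6 sin 339° = -7.38, north 20.6 cos 339° = 19.23
Net east component: -8.89 nmi.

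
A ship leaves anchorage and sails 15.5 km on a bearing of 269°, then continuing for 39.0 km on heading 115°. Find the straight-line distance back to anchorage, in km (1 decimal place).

26.0 km

Leg 1 (269°, 15.5 km): east 15.5 sin 269° = -15.50, north 15.5 cos 269° = -0.27
Leg 2 (115°, 39.0 km): east 39.0 sin 115° = 35.35, north 39.0 cos 115° = -16.48
Net: 19.85 east, -16.75 north. Distance = √((19.85)² + (-16.75)²) = 25.973 km.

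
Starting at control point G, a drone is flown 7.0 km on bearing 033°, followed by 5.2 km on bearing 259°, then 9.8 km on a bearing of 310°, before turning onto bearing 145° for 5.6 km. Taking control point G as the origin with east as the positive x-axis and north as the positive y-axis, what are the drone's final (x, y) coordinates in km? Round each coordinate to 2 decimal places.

(-5.59, 6.59)

Leg 1 (033°, 7.0 km): east 7.0 sin 33° = 3.81, north 7.0 cos 33° = 5.87
Leg 2 (259°, 5.2 km): east 5.2 sin 259° = -5.10, north 5.2 cos 259° = -0.99
Leg 3 (310°, 9.8 km): east 9.8 sin 310° = -7.51, north 9.8 cos 310° = 6.30
Leg 4 (145°, 5.6 km): east 5.6 sin 145° = 3.21, north 5.6 cos 145° = -4.59
Summing: -5.59 km east, 6.59 km north → (-5.59, 6.59).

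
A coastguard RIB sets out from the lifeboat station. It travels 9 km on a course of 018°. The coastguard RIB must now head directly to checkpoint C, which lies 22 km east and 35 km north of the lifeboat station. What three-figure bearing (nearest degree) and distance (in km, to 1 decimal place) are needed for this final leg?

Leg 1 (018°, 9 km): east 9 sin 18° = 2.78, north 9 cos 18° = 8.56
Current position: (2.78, 8.56). Target: (22, 35). Remaining: Δeast = 19.22, Δnorth = 26.44.
Bearing = atan2(19.22, 26.44) mod 360° = 36.01°; distance = √((19.22)² + (26.44)²) = 32.687 km.

036°, 32.7 km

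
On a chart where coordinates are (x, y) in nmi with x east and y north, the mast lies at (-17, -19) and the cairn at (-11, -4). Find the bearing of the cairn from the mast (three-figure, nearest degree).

Δeast = -11 − -17 = 6.00; Δnorth = -4 − -19 = 15.00.
Bearing = atan2(Δeast, Δnorth) mod 360° = 21.80° ≈ 022°.

022°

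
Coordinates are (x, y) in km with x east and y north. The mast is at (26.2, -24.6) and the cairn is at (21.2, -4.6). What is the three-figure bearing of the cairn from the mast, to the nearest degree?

Δeast = 21.2 − 26.2 = -5.00; Δnorth = -4.6 − -24.6 = 20.00.
Bearing = atan2(Δeast, Δnorth) mod 360° = 345.96° ≈ 346°.

346°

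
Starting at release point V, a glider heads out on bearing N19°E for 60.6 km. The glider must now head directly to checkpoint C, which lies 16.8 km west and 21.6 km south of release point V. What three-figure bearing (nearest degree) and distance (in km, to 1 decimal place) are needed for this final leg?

205°, 86.9 km

Leg 1 (N19°E, 60.6 km): east 60.6 sin 19° = 19.73, north 60.6 cos 19° = 57.30
Current position: (19.73, 57.30). Target: (-16.8, -21.6). Remaining: Δeast = -36.53, Δnorth = -78.90.
Bearing = atan2(-36.53, -78.90) mod 360° = 204.84°; distance = √((-36.53)² + (-78.90)²) = 86.945 km.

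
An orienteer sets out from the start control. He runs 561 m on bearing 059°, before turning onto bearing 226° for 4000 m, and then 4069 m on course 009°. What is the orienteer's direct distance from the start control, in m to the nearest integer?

2332 m

Leg 1 (059°, 561 m): east 561 sin 59° = 480.87, north 561 cos 59° = 288.94
Leg 2 (226°, 4000 m): east 4000 sin 226° = -2877.36, north 4000 cos 226° = -2778.63
Leg 3 (009°, 4069 m): east 4069 sin 9° = 636.53, north 4069 cos 9° = 4018.90
Net: -1759.96 east, 1529.21 north. Distance = √((-1759.96)² + (1529.21)²) = 2331.506 m.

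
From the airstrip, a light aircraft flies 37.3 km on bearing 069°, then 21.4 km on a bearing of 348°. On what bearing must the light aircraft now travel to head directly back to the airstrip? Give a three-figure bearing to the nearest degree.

Leg 1 (069°, 37.3 km): east 37.3 sin 69° = 34.82, north 37.3 cos 69° = 13.37
Leg 2 (348°, 21.4 km): east 21.4 sin 348° = -4.45, north 21.4 cos 348° = 20.93
Net displacement: 30.37 east, 34.30 north. Direction back to start is (-30.37, -34.30): bearing = atan2(-30.37, -34.30) mod 360° = 221.53° ≈ 222°.

222°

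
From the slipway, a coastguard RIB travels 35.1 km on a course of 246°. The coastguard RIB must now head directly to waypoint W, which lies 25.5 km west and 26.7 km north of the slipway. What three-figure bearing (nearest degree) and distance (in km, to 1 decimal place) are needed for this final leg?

Leg 1 (246°, 35.1 km): east 35.1 sin 246° = -32.07, north 35.1 cos 246° = -14.28
Current position: (-32.07, -14.28). Target: (-25.5, 26.7). Remaining: Δeast = 6.57, Δnorth = 40.98.
Bearing = atan2(6.57, 40.98) mod 360° = 9.10°; distance = √((6.57)² + (40.98)²) = 41.499 km.

009°, 41.5 km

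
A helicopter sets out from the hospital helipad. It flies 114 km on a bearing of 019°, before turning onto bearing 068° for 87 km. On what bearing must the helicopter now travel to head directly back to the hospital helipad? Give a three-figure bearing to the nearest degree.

Leg 1 (019°, 114 km): east 114 sin 19° = 37.11, north 114 cos 19° = 107.79
Leg 2 (068°, 87 km): east 87 sin 68° = 80.66, north 87 cos 68° = 32.59
Net displacement: 117.78 east, 140.38 north. Direction back to start is (-117.78, -140.38): bearing = atan2(-117.78, -140.38) mod 360° = 220.00° ≈ 220°.

220°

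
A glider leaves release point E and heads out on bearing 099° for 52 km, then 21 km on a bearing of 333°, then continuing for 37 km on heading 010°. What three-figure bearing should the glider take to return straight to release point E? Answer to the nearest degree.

226°

Leg 1 (099°, 52 km): east 52 sin 99° = 51.36, north 52 cos 99° = -8.13
Leg 2 (333°, 21 km): east 21 sin 333° = -9.53, north 21 cos 333° = 18.71
Leg 3 (010°, 37 km): east 37 sin 10° = 6.42, north 37 cos 10° = 36.44
Net displacement: 48.25 east, 47.01 north. Direction back to start is (-48.25, -47.01): bearing = atan2(-48.25, -47.01) mod 360° = 225.74° ≈ 226°.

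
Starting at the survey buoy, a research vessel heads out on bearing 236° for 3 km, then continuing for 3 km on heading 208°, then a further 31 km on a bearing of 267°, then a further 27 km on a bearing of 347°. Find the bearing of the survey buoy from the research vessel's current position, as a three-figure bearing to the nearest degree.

116°

Leg 1 (236°, 3 km): east 3 sin 236° = -2.49, north 3 cos 236° = -1.68
Leg 2 (208°, 3 km): east 3 sin 208° = -1.41, north 3 cos 208° = -2.65
Leg 3 (267°, 31 km): east 31 sin 267° = -30.96, north 31 cos 267° = -1.62
Leg 4 (347°, 27 km): east 27 sin 347° = -6.07, north 27 cos 347° = 26.31
Net displacement: -40.93 east, 20.36 north. Direction back to start is (40.93, -20.36): bearing = atan2(40.93, -20.36) mod 360° = 116.45° ≈ 116°.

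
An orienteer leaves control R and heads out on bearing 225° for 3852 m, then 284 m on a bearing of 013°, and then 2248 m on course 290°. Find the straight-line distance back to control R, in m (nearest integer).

Leg 1 (225°, 3852 m): east 3852 sin 225° = -2723.78, north 3852 cos 225° = -2723.78
Leg 2 (013°, 284 m): east 284 sin 13° = 63.89, north 284 cos 13° = 276.72
Leg 3 (290°, 2248 m): east 2248 sin 290° = -2112.43, north 2248 cos 290° = 768.86
Net: -4772.32 east, -1678.19 north. Distance = √((-4772.32)² + (-1678.19)²) = 5058.790 m.

5059 m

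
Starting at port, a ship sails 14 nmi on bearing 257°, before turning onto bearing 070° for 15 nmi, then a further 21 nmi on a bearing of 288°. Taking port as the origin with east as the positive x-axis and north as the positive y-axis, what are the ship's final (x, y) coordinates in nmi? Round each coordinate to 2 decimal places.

(-19.52, 8.47)

Leg 1 (257°, 14 nmi): east 14 sin 257° = -13.64, north 14 cos 257° = -3.15
Leg 2 (070°, 15 nmi): east 15 sin 70° = 14.10, north 15 cos 70° = 5.13
Leg 3 (288°, 21 nmi): east 21 sin 288° = -19.97, north 21 cos 288° = 6.49
Summing: -19.52 nmi east, 8.47 nmi north → (-19.52, 8.47).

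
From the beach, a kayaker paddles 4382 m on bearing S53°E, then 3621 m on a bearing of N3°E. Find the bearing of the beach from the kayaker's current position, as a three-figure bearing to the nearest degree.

255°

Leg 1 (S53°E, 4382 m): east 4382 sin 127° = 3499.62, north 4382 cos 127° = -2637.15
Leg 2 (N3°E, 3621 m): east 3621 sin 3° = 189.51, north 3621 cos 3° = 3616.04
Net displacement: 3689.13 east, 978.88 north. Direction back to start is (-3689.13, -978.88): bearing = atan2(-3689.13, -978.88) mod 360° = 255.14° ≈ 255°.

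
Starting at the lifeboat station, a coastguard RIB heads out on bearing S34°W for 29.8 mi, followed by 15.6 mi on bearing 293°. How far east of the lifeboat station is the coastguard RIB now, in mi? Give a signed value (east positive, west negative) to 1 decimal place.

-31.0 mi

Leg 1 (S34°W, 29.8 mi): east 29.8 sin 214° = -16.66, north 29.8 cos 214° = -24.71
Leg 2 (293°, 15.6 mi): east 15.6 sin 293° = -14.36, north 15.6 cos 293° = 6.10
Net east component: -31.02 mi.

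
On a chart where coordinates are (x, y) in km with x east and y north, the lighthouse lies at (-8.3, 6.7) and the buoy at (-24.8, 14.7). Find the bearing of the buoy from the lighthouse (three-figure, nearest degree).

296°

Δeast = -24.8 − -8.3 = -16.50; Δnorth = 14.7 − 6.7 = 8.00.
Bearing = atan2(Δeast, Δnorth) mod 360° = 295.87° ≈ 296°.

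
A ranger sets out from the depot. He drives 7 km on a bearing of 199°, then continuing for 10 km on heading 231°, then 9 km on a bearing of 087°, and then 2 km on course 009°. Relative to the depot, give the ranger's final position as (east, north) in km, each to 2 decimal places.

(-0.75, -10.47)

Leg 1 (199°, 7 km): east 7 sin 199° = -2.28, north 7 cos 199° = -6.62
Leg 2 (231°, 10 km): east 10 sin 231° = -7.77, north 10 cos 231° = -6.29
Leg 3 (087°, 9 km): east 9 sin 87° = 8.99, north 9 cos 87° = 0.47
Leg 4 (009°, 2 km): east 2 sin 9° = 0.31, north 2 cos 9° = 1.98
Summing: -0.75 km east, -10.47 km north → (-0.75, -10.47).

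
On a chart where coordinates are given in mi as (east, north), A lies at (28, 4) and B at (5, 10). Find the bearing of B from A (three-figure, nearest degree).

285°

Δeast = 5 − 28 = -23.00; Δnorth = 10 − 4 = 6.00.
Bearing = atan2(Δeast, Δnorth) mod 360° = 284.62° ≈ 285°.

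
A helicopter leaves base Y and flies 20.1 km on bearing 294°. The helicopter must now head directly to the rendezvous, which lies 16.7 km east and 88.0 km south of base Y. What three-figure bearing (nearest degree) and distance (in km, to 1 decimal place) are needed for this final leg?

160°, 102.4 km

Leg 1 (294°, 20.1 km): east 20.1 sin 294° = -18.36, north 20.1 cos 294° = 8.18
Current position: (-18.36, 8.18). Target: (16.7, -88.0). Remaining: Δeast = 35.06, Δnorth = -96.18.
Bearing = atan2(35.06, -96.18) mod 360° = 159.97°; distance = √((35.06)² + (-96.18)²) = 102.367 km.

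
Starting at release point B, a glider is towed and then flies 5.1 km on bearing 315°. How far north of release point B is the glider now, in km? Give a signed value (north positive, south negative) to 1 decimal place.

Leg 1 (315°, 5.1 km): east 5.1 sin 315° = -3.61, north 5.1 cos 315° = 3.61
Net north component: 3.61 km.

3.6 km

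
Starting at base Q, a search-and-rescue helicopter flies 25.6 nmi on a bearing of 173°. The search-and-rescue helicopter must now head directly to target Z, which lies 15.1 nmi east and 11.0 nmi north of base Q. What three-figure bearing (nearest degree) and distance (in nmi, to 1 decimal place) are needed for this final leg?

018°, 38.3 nmi

Leg 1 (173°, 25.6 nmi): east 25.6 sin 173° = 3.12, north 25.6 cos 173° = -25.41
Current position: (3.12, -25.41). Target: (15.1, 11.0). Remaining: Δeast = 11.98, Δnorth = 36.41.
Bearing = atan2(11.98, 36.41) mod 360° = 18.21°; distance = √((11.98)² + (36.41)²) = 38.330 nmi.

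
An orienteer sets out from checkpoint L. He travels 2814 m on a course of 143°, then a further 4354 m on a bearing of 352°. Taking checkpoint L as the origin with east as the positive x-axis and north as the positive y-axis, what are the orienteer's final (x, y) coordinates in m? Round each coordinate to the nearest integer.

(1088, 2064)

Leg 1 (143°, 2814 m): east 2814 sin 143° = 1693.51, north 2814 cos 143° = -2247.36
Leg 2 (352°, 4354 m): east 4354 sin 352° = -605.96, north 4354 cos 352° = 4311.63
Summing: 1087.55 m east, 2064.27 m north → (1088, 2064).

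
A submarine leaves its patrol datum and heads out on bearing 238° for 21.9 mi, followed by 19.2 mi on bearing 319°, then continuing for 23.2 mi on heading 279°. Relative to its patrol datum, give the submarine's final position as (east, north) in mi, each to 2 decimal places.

(-54.08, 6.51)

Leg 1 (238°, 21.9 mi): east 21.9 sin 238° = -18.57, north 21.9 cos 238° = -11.61
Leg 2 (319°, 19.2 mi): east 19.2 sin 319° = -12.60, north 19.2 cos 319° = 14.49
Leg 3 (279°, 23.2 mi): east 23.2 sin 279° = -22.91, north 23.2 cos 279° = 3.63
Summing: -54.08 mi east, 6.51 mi north → (-54.08, 6.51).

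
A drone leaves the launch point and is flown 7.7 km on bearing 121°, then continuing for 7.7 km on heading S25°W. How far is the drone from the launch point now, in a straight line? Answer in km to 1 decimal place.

Leg 1 (121°, 7.7 km): east 7.7 sin 121° = 6.60, north 7.7 cos 121° = -3.97
Leg 2 (S25°W, 7.7 km): east 7.7 sin 205° = -3.25, north 7.7 cos 205° = -6.98
Net: 3.35 east, -10.94 north. Distance = √((3.35)² + (-10.94)²) = 11.444 km.

11.4 km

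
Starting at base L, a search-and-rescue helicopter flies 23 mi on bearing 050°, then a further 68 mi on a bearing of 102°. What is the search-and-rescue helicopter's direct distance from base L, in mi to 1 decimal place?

84.1 mi

Leg 1 (050°, 23 mi): east 23 sin 50° = 17.62, north 23 cos 50° = 14.78
Leg 2 (102°, 68 mi): east 68 sin 102° = 66.51, north 68 cos 102° = -14.14
Net: 84.13 east, 0.65 north. Distance = √((84.13)² + (0.65)²) = 84.136 mi.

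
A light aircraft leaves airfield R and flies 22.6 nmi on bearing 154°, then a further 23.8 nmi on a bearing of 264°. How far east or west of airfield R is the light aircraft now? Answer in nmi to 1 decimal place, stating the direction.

13.8 nmi west

Leg 1 (154°, 22.6 nmi): east 22.6 sin 154° = 9.91, north 22.6 cos 154° = -20.31
Leg 2 (264°, 23.8 nmi): east 23.8 sin 264° = -23.67, north 23.8 cos 264° = -2.49
Net east component: -13.76 nmi.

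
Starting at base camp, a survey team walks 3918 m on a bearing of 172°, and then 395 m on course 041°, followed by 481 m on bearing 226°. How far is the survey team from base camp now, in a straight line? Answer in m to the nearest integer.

Leg 1 (172°, 3918 m): east 3918 sin 172° = 545.28, north 3918 cos 172° = -3879.87
Leg 2 (041°, 395 m): east 395 sin 41° = 259.14, north 395 cos 41° = 298.11
Leg 3 (226°, 481 m): east 481 sin 226° = -346.00, north 481 cos 226° = -334.13
Net: 458.42 east, -3915.89 north. Distance = √((458.42)² + (-3915.89)²) = 3942.632 m.

3943 m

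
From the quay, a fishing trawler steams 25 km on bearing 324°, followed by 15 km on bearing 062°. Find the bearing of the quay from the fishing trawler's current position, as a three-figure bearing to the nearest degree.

177°

Leg 1 (324°, 25 km): east 25 sin 324° = -14.69, north 25 cos 324° = 20.23
Leg 2 (062°, 15 km): east 15 sin 62° = 13.24, north 15 cos 62° = 7.04
Net displacement: -1.45 east, 27.27 north. Direction back to start is (1.45, -27.27): bearing = atan2(1.45, -27.27) mod 360° = 176.96° ≈ 177°.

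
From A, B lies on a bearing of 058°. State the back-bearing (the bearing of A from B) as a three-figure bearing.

Back-bearing = 058° + 180° = 238°.

238°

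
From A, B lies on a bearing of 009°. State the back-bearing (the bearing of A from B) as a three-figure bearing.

Back-bearing = 009° + 180° = 189°.

189°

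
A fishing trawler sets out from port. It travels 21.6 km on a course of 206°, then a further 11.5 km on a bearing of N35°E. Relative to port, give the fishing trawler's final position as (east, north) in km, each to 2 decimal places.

Leg 1 (206°, 21.6 km): east 21.6 sin 206° = -9.47, north 21.6 cos 206° = -19.41
Leg 2 (N35°E, 11.5 km): east 11.5 sin 35° = 6.60, north 11.5 cos 35° = 9.42
Summing: -2.87 km east, -9.99 km north → (-2.87, -9.99).

(-2.87, -9.99)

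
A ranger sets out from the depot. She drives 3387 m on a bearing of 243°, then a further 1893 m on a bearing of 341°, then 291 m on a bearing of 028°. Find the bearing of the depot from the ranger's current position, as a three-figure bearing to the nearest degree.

Leg 1 (243°, 3387 m): east 3387 sin 243° = -3017.84, north 3387 cos 243° = -1537.67
Leg 2 (341°, 1893 m): east 1893 sin 341° = -616.30, north 1893 cos 341° = 1789.87
Leg 3 (028°, 291 m): east 291 sin 28° = 136.62, north 291 cos 28° = 256.94
Net displacement: -3497.52 east, 509.14 north. Direction back to start is (3497.52, -509.14): bearing = atan2(3497.52, -509.14) mod 360° = 98.28° ≈ 098°.

098°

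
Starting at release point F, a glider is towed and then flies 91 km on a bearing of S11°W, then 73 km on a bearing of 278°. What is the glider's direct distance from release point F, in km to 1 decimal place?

119.6 km

Leg 1 (S11°W, 91 km): east 91 sin 191° = -17.36, north 91 cos 191° = -89.33
Leg 2 (278°, 73 km): east 73 sin 278° = -72.29, north 73 cos 278° = 10.16
Net: -89.65 east, -79.17 north. Distance = √((-89.65)² + (-79.17)²) = 119.605 km.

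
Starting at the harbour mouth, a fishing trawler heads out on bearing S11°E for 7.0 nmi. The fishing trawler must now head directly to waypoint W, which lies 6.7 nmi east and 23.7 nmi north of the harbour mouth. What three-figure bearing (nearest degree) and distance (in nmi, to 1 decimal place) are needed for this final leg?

010°, 31.0 nmi

Leg 1 (S11°E, 7.0 nmi): east 7.0 sin 169° = 1.34, north 7.0 cos 169° = -6.87
Current position: (1.34, -6.87). Target: (6.7, 23.7). Remaining: Δeast = 5.36, Δnorth = 30.57.
Bearing = atan2(5.36, 30.57) mod 360° = 9.95°; distance = √((5.36)² + (30.57)²) = 31.038 nmi.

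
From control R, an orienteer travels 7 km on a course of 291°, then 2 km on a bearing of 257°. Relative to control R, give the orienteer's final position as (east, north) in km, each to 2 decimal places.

(-8.48, 2.06)

Leg 1 (291°, 7 km): east 7 sin 291° = -6.54, north 7 cos 291° = 2.51
Leg 2 (257°, 2 km): east 2 sin 257° = -1.95, north 2 cos 257° = -0.45
Summing: -8.48 km east, 2.06 km north → (-8.48, 2.06).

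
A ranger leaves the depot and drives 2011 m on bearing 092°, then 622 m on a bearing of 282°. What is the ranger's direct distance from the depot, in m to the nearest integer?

1403 m

Leg 1 (092°, 2011 m): east 2011 sin 92° = 2009.77, north 2011 cos 92° = -70.18
Leg 2 (282°, 622 m): east 622 sin 282° = -608.41, north 622 cos 282° = 129.32
Net: 1401.37 east, 59.14 north. Distance = √((1401.37)² + (59.14)²) = 1402.614 m.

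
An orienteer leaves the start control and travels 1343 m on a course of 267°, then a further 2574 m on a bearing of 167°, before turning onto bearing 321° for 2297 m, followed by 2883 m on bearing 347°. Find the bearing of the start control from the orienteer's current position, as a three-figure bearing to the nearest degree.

Leg 1 (267°, 1343 m): east 1343 sin 267° = -1341.16, north 1343 cos 267° = -70.29
Leg 2 (167°, 2574 m): east 2574 sin 167° = 579.02, north 2574 cos 167° = -2508.03
Leg 3 (321°, 2297 m): east 2297 sin 321° = -1445.55, north 2297 cos 321° = 1785.10
Leg 4 (347°, 2883 m): east 2883 sin 347° = -648.53, north 2883 cos 347° = 2809.11
Net displacement: -2856.22 east, 2015.90 north. Direction back to start is (2856.22, -2015.90): bearing = atan2(2856.22, -2015.90) mod 360° = 125.21° ≈ 125°.

125°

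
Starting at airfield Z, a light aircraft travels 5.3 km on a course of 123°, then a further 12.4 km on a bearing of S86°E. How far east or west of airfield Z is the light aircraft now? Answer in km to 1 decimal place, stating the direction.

Leg 1 (123°, 5.3 km): east 5.3 sin 123° = 4.44, north 5.3 cos 123° = -2.89
Leg 2 (S86°E, 12.4 km): east 12.4 sin 94° = 12.37, north 12.4 cos 94° = -0.86
Net east component: 16.81 km.

16.8 km east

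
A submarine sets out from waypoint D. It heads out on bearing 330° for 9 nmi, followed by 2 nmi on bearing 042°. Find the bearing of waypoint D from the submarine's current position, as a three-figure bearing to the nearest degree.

Leg 1 (330°, 9 nmi): east 9 sin 330° = -4.50, north 9 cos 330° = 7.79
Leg 2 (042°, 2 nmi): east 2 sin 42° = 1.34, north 2 cos 42° = 1.49
Net displacement: -3.16 east, 9.28 north. Direction back to start is (3.16, -9.28): bearing = atan2(3.16, -9.28) mod 360° = 161.19° ≈ 161°.

161°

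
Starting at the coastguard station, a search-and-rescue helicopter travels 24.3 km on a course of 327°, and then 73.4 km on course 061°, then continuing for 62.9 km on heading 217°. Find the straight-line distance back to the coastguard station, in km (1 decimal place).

Leg 1 (327°, 24.3 km): east 24.3 sin 327° = -13.23, north 24.3 cos 327° = 20.38
Leg 2 (061°, 73.4 km): east 73.4 sin 61° = 64.20, north 73.4 cos 61° = 35.59
Leg 3 (217°, 62.9 km): east 62.9 sin 217° = -37.85, north 62.9 cos 217° = -50.23
Net: 13.11 east, 5.73 north. Distance = √((13.11)² + (5.73)²) = 14.306 km.

14.3 km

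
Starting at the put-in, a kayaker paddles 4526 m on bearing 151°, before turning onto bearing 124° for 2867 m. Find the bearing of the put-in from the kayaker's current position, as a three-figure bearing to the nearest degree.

321°

Leg 1 (151°, 4526 m): east 4526 sin 151° = 2194.25, north 4526 cos 151° = -3958.53
Leg 2 (124°, 2867 m): east 2867 sin 124° = 2376.85, north 2867 cos 124° = -1603.21
Net displacement: 4571.10 east, -5561.73 north. Direction back to start is (-4571.10, 5561.73): bearing = atan2(-4571.10, 5561.73) mod 360° = 320.58° ≈ 321°.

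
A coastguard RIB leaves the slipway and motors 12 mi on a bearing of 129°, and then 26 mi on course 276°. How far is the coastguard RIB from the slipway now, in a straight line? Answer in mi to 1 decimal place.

17.2 mi

Leg 1 (129°, 12 mi): east 12 sin 129° = 9.33, north 12 cos 129° = -7.55
Leg 2 (276°, 26 mi): east 26 sin 276° = -25.86, north 26 cos 276° = 2.72
Net: -16.53 east, -4.83 north. Distance = √((-16.53)² + (-4.83)²) = 17.224 mi.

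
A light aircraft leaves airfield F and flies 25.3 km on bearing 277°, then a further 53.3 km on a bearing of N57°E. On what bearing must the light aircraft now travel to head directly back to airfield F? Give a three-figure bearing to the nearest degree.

Leg 1 (277°, 25.3 km): east 25.3 sin 277° = -25.11, north 25.3 cos 277° = 3.08
Leg 2 (N57°E, 53.3 km): east 53.3 sin 57° = 44.70, north 53.3 cos 57° = 29.03
Net displacement: 19.59 east, 32.11 north. Direction back to start is (-19.59, -32.11): bearing = atan2(-19.59, -32.11) mod 360° = 211.38° ≈ 211°.

211°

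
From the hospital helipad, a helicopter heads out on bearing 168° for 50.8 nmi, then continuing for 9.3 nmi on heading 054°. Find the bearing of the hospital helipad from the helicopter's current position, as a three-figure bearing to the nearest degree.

338°

Leg 1 (168°, 50.8 nmi): east 50.8 sin 168° = 10.56, north 50.8 cos 168° = -49.69
Leg 2 (054°, 9.3 nmi): east 9.3 sin 54° = 7.52, north 9.3 cos 54° = 5.47
Net displacement: 18.09 east, -44.22 north. Direction back to start is (-18.09, 44.22): bearing = atan2(-18.09, 44.22) mod 360° = 337.76° ≈ 338°.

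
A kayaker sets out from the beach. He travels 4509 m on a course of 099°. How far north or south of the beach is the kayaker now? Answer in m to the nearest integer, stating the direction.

705 m south

Leg 1 (099°, 4509 m): east 4509 sin 99° = 4453.49, north 4509 cos 99° = -705.36
Net north component: -705.36 m.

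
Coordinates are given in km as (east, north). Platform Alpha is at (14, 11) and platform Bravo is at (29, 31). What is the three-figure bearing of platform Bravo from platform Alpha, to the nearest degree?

Δeast = 29 − 14 = 15.00; Δnorth = 31 − 11 = 20.00.
Bearing = atan2(Δeast, Δnorth) mod 360° = 36.87° ≈ 037°.

037°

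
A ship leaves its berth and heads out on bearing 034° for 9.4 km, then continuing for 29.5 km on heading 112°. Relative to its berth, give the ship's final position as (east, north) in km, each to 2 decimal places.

Leg 1 (034°, 9.4 km): east 9.4 sin 34° = 5.26, north 9.4 cos 34° = 7.79
Leg 2 (112°, 29.5 km): east 29.5 sin 112° = 27.35, north 29.5 cos 112° = -11.05
Summing: 32.61 km east, -3.26 km north → (32.61, -3.26).

(32.61, -3.26)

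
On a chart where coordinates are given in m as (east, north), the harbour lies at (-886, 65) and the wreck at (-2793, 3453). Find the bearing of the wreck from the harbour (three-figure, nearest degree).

Δeast = -2793 − -886 = -1907.00; Δnorth = 3453 − 65 = 3388.00.
Bearing = atan2(Δeast, Δnorth) mod 360° = 330.63° ≈ 331°.

331°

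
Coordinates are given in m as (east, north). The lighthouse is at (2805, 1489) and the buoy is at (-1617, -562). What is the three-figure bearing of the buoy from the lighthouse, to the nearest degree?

245°

Δeast = -1617 − 2805 = -4422.00; Δnorth = -562 − 1489 = -2051.00.
Bearing = atan2(Δeast, Δnorth) mod 360° = 245.12° ≈ 245°.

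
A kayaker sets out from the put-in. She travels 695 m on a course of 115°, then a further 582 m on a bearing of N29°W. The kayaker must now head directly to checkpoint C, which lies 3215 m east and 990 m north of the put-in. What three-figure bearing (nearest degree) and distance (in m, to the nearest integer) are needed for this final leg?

Leg 1 (115°, 695 m): east 695 sin 115° = 629.88, north 695 cos 115° = -293.72
Leg 2 (N29°W, 582 m): east 582 sin 331° = -282.16, north 582 cos 331° = 509.03
Current position: (347.72, 215.31). Target: (3215, 990). Remaining: Δeast = 2867.28, Δnorth = 774.69.
Bearing = atan2(2867.28, 774.69) mod 360° = 74.88°; distance = √((2867.28)² + (774.69)²) = 2970.086 m.

075°, 2970 m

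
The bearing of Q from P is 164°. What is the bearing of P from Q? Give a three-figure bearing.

344°

Back-bearing = 164° + 180° = 344°.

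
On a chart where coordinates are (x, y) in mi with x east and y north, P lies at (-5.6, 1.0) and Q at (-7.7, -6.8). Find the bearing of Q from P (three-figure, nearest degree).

195°

Δeast = -7.7 − -5.6 = -2.10; Δnorth = -6.8 − 1.0 = -7.80.
Bearing = atan2(Δeast, Δnorth) mod 360° = 195.07° ≈ 195°.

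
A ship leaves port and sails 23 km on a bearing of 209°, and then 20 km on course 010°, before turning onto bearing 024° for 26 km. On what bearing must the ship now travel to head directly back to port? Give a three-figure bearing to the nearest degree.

187°

Leg 1 (209°, 23 km): east 23 sin 209° = -11.15, north 23 cos 209° = -20.12
Leg 2 (010°, 20 km): east 20 sin 10° = 3.47, north 20 cos 10° = 19.70
Leg 3 (024°, 26 km): east 26 sin 24° = 10.58, north 26 cos 24° = 23.75
Net displacement: 2.90 east, 23.33 north. Direction back to start is (-2.90, -23.33): bearing = atan2(-2.90, -23.33) mod 360° = 187.08° ≈ 187°.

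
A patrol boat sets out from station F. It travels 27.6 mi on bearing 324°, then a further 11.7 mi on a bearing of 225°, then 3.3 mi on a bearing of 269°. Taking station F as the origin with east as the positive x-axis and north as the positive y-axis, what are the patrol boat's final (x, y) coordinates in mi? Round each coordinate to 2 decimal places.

(-27.80, 14.00)

Leg 1 (324°, 27.6 mi): east 27.6 sin 324° = -16.22, north 27.6 cos 324° = 22.33
Leg 2 (225°, 11.7 mi): east 11.7 sin 225° = -8.27, north 11.7 cos 225° = -8.27
Leg 3 (269°, 3.3 mi): east 3.3 sin 269° = -3.30, north 3.3 cos 269° = -0.06
Summing: -27.80 mi east, 14.00 mi north → (-27.80, 14.00).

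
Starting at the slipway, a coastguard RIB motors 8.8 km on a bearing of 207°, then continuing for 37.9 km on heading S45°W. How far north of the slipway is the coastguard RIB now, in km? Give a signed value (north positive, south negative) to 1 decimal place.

-34.6 km

Leg 1 (207°, 8.8 km): east 8.8 sin 207° = -4.00, north 8.8 cos 207° = -7.84
Leg 2 (S45°W, 37.9 km): east 37.9 sin 225° = -26.80, north 37.9 cos 225° = -26.80
Net north component: -34.64 km.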